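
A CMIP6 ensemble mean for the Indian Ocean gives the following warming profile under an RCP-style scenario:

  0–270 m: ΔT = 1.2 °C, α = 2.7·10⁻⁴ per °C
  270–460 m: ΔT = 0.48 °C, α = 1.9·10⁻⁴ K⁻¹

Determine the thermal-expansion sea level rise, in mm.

Δh ≈ 105 mm

Layer 1: 2.7×10⁻⁴ × 270 × 1.2 = 0.08748 m
Layer 2: 1.9×10⁻⁴ × 0.48 × 190 = 0.017328 m
Δh = 0.08748 + 0.017328 = 0.104808 m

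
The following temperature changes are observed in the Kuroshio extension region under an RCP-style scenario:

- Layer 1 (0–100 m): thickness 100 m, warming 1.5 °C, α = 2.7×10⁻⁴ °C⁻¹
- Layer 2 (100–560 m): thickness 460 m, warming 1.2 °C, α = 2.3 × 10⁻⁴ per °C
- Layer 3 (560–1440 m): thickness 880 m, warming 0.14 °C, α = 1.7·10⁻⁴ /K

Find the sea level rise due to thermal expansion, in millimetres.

Δh = 188 mm

100 × 2.7×10⁻⁴ × 1.5 = 0.04050 m
100–560 m: 1.2 × 2.3×10⁻⁴ × 460 = 0.12696 m
Layer 3: 1.7×10⁻⁴ × 0.14 × 880 = 0.020944 m
Δh = 0.04050 + 0.12696 + 0.020944 = 0.188404 m ≈ 188 mm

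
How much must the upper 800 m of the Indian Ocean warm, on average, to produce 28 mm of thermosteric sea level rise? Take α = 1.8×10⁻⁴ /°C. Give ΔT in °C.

ΔT = Δh/(αH) = 0.028 / (1.8×10⁻⁴ × 800) ≈ 0.1944 °C

ΔT ≈ 0.194 °C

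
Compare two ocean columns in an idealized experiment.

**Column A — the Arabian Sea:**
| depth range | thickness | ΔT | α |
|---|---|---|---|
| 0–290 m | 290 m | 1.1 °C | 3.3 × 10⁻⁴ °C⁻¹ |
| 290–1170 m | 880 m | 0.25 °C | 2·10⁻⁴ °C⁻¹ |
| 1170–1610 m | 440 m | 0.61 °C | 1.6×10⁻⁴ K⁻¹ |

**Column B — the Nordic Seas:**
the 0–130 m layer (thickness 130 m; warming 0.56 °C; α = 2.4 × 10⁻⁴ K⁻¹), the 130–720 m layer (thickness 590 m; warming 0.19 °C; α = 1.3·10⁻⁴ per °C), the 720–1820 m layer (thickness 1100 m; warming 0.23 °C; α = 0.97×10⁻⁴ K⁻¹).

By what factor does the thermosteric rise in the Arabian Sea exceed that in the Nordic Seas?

A 3.3×10⁻⁴ × 1.1 × 290 = 0.10527 m
A Layer 2: 880 × 0.25 × 2×10⁻⁴ = 0.04400 m
A Layer 3: 440 × 1.6×10⁻⁴ × 0.61 = 0.042944 m
A total: 0.192214 m
B Layer 1: 0.56 × 130 × 2.4×10⁻⁴ = 0.017472 m
B Layer 2: 1.3×10⁻⁴ × 590 × 0.19 = 0.014573 m
B 1100 × 0.23 × 0.97×10⁻⁴ = 0.024541 m
B total: 0.056586 m
Ratio: 0.192214 / 0.056586 ≈ 3.397

≈ 3.4×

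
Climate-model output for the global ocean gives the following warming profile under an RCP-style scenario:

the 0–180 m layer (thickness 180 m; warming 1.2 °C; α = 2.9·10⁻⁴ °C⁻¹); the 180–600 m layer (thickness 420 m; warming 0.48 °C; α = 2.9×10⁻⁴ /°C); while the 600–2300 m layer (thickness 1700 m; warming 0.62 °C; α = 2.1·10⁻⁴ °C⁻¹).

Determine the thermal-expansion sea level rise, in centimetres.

34.2 cm of thermosteric rise

0–180 m: 180 × 2.9×10⁻⁴ × 1.2 = 0.06264 m
2.9×10⁻⁴ × 420 × 0.48 = 0.058464 m
600–2300 m: 1700 × 0.62 × 2.1×10⁻⁴ = 0.22134 m
Δh = 0.06264 + 0.058464 + 0.22134 = 0.342444 m ≈ 34.2 cm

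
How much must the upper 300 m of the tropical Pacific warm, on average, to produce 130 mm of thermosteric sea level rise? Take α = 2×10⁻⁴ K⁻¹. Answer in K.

ΔT = Δh/(αH) = 0.13 / (2×10⁻⁴ × 300) ≈ 2.167 K

about 2.2 K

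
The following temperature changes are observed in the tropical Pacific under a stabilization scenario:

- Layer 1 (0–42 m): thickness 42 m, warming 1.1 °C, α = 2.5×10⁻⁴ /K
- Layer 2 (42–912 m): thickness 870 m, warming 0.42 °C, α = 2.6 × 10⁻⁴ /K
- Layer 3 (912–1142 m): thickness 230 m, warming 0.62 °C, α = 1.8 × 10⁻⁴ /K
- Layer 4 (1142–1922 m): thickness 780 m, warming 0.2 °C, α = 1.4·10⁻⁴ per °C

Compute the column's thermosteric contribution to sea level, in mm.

0–42 m: 42 × 1.1 × 2.5×10⁻⁴ = 0.01155 m
Layer 2: 2.6×10⁻⁴ × 870 × 0.42 = 0.095004 m
912–1142 m: 1.8×10⁻⁴ × 0.62 × 230 = 0.025668 m
1142–1922 m: 780 × 0.2 × 1.4×10⁻⁴ = 0.02184 m
Δh = 0.01155 + 0.095004 + 0.025668 + 0.02184 = 0.154062 m ≈ 154 mm

154 mm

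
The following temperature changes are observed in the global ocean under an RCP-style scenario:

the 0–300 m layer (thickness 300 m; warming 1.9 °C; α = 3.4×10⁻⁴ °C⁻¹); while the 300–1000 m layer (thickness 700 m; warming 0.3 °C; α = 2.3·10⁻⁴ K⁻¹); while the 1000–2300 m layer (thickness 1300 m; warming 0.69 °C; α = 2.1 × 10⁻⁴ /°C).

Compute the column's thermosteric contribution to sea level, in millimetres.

Layer 1: 300 × 1.9 × 3.4×10⁻⁴ = 0.19380 m
Layer 2: 700 × 0.3 × 2.3×10⁻⁴ = 0.04830 m
0.69 × 1300 × 2.1×10⁻⁴ = 0.18837 m
Δh = 0.19380 + 0.04830 + 0.18837 = 0.43047 m ≈ 430 mm

430 mm of thermosteric rise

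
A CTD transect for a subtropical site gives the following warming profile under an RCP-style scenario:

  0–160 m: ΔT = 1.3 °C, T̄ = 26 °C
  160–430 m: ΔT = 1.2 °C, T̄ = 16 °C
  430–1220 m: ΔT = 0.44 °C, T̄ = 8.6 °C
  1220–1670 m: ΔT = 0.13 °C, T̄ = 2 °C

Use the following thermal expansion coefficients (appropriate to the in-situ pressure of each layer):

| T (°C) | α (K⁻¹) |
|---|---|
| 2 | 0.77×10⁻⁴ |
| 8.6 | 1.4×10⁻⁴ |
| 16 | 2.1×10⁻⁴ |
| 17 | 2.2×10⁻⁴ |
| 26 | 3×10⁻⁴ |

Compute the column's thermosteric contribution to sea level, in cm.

Layer 1 at 26 °C → α = 3×10⁻⁴ K⁻¹
Layer 2 at 16 °C → α = 2.1×10⁻⁴ K⁻¹
Layer 3 at 8.6 °C → α = 1.4×10⁻⁴ K⁻¹
Layer 4 at 2 °C → α = 0.77×10⁻⁴ K⁻¹
0–160 m: 3×10⁻⁴ × 1.3 × 160 = 0.06240 m
270 × 2.1×10⁻⁴ × 1.2 = 0.06804 m
Layer 3: 1.4×10⁻⁴ × 790 × 0.44 = 0.048664 m
Layer 4: 0.13 × 450 × 0.77×10⁻⁴ = 0.0045045 m
Δh = 0.06240 + 0.06804 + 0.048664 + 0.0045045 = 0.1836085 m ≈ 18 cm

18 cm of thermosteric rise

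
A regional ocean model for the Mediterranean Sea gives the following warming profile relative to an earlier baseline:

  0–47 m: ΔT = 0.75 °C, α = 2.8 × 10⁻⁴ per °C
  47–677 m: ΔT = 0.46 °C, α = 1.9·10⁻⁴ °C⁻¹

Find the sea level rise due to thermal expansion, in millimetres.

47 × 0.75 × 2.8×10⁻⁴ = 0.00987 m
1.9×10⁻⁴ × 0.46 × 630 = 0.055062 m
Δh = 0.00987 + 0.055062 = 0.064932 m ≈ 65 mm

about 65 mm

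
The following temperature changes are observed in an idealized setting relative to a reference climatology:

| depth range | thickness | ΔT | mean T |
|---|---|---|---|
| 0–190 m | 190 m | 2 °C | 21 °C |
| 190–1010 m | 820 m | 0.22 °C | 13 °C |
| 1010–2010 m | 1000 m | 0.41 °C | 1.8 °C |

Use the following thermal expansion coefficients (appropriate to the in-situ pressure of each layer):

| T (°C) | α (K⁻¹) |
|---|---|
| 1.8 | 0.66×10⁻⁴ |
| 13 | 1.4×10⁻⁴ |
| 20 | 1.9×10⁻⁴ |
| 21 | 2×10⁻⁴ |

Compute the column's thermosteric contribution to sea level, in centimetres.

12.8 cm

Layer 1 at 21 °C → α = 2×10⁻⁴ K⁻¹
Layer 2 at 13 °C → α = 1.4×10⁻⁴ K⁻¹
Layer 3 at 1.8 °C → α = 0.66×10⁻⁴ K⁻¹
Layer 1: 190 × 2 × 2×10⁻⁴ = 0.07600 m
820 × 0.22 × 1.4×10⁻⁴ = 0.025256 m
1010–2010 m: 1000 × 0.66×10⁻⁴ × 0.41 = 0.02706 m
Δh = 0.07600 + 0.025256 + 0.02706 = 0.128316 m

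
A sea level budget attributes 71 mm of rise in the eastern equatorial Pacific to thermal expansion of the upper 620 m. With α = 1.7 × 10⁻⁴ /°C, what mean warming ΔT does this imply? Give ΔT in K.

ΔT = Δh/(αH) = 0.071 / (1.7×10⁻⁴ × 620) ≈ 0.6736 K

about 0.67 K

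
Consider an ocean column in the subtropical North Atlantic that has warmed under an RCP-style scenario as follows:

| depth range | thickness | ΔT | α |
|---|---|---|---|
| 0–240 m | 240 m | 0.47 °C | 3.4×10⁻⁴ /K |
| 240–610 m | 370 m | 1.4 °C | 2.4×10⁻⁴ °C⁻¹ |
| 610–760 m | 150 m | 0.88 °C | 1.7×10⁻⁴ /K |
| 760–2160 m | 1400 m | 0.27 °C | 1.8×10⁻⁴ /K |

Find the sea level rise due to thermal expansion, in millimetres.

0–240 m: 0.47 × 3.4×10⁻⁴ × 240 = 0.038352 m
240–610 m: 370 × 1.4 × 2.4×10⁻⁴ = 0.12432 m
610–760 m: 1.7×10⁻⁴ × 0.88 × 150 = 0.02244 m
Layer 4: 0.27 × 1.8×10⁻⁴ × 1400 = 0.06804 m
Δh = 0.038352 + 0.12432 + 0.02244 + 0.06804 = 0.253152 m

253 mm of thermosteric rise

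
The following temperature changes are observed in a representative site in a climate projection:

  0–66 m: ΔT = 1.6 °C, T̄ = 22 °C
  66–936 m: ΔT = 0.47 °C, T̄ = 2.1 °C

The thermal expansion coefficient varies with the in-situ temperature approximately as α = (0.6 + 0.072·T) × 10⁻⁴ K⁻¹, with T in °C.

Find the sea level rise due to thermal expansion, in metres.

about 0.0538 m

Layer 1: α = (0.6 + 0.072×22)×10⁻⁴ = 2.184×10⁻⁴ K⁻¹
Layer 2: α = (0.6 + 0.072×2.1)×10⁻⁴ = 0.7512×10⁻⁴ K⁻¹
1.6 × 66 × 2.184×10⁻⁴ = 0.02306304 m
Layer 2: 870 × 0.7512×10⁻⁴ × 0.47 = 0.030716568 m
Δh = 0.02306304 + 0.030716568 = 0.053779608 m ≈ 0.0538 m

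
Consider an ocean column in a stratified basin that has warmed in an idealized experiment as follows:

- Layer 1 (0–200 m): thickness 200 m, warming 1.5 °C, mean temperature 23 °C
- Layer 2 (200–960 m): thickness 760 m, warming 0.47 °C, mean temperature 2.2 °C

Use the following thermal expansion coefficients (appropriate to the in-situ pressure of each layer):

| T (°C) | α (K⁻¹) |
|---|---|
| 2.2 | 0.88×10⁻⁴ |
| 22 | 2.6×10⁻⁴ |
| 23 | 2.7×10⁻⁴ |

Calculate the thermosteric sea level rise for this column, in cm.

Layer 1 at 23 °C → α = 2.7×10⁻⁴ K⁻¹
Layer 2 at 2.2 °C → α = 0.88×10⁻⁴ K⁻¹
Layer 1: 200 × 2.7×10⁻⁴ × 1.5 = 0.08100 m
Layer 2: 0.88×10⁻⁴ × 0.47 × 760 = 0.0314336 m
Δh = 0.08100 + 0.0314336 = 0.1124336 m

about 11.2 cm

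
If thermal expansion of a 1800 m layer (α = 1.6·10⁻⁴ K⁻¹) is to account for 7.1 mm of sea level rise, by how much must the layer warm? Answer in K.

ΔT = Δh/(αH) = 0.0071 / (1.6×10⁻⁴ × 1800) ≈ 0.02465 K

ΔT ≈ 0.0247 K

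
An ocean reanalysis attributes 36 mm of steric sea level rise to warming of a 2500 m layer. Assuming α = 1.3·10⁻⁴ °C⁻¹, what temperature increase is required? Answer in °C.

0.11 °C

ΔT = Δh/(αH) = 0.036 / (1.3×10⁻⁴ × 2500) ≈ 0.1108 °C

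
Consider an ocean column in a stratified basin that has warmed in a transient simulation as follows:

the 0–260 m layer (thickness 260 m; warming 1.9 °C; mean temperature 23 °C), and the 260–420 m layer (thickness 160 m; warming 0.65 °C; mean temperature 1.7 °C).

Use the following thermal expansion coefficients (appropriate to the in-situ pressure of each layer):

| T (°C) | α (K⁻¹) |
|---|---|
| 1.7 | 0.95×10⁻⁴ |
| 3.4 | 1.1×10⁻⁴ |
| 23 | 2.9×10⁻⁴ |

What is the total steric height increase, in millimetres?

Layer 1 at 23 °C → α = 2.9×10⁻⁴ K⁻¹
Layer 2 at 1.7 °C → α = 0.95×10⁻⁴ K⁻¹
0–260 m: 2.9×10⁻⁴ × 1.9 × 260 = 0.14326 m
Layer 2: 0.95×10⁻⁴ × 0.65 × 160 = 0.00988 m
Δh = 0.14326 + 0.00988 = 0.15314 m ≈ 153 mm

about 153 mm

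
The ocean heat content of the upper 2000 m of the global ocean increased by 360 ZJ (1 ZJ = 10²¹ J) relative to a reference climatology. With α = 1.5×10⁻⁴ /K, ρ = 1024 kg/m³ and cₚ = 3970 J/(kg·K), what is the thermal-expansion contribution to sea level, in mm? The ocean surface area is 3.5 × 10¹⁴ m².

Δh ≈ 38.0 mm

Per unit area: Q = 360×10²¹ / (3.5×10¹⁴) ≈ 1.029×10⁹ J/m²
Δh = αQ/(ρcₚ) = 1.5×10⁻⁴ × 1.029×10⁹ / (1024 × 3970) ≈ 0.037968 m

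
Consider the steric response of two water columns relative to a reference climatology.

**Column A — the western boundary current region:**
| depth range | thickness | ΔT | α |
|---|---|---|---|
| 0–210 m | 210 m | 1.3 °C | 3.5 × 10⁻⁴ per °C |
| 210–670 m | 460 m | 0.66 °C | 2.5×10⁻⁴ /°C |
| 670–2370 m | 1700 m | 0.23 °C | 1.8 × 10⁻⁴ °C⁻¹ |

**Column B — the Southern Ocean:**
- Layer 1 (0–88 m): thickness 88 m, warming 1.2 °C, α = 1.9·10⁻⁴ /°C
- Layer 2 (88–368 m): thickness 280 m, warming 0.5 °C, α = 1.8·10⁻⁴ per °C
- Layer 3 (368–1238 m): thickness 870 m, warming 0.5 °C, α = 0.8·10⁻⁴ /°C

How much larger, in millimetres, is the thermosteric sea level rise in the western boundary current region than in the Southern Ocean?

Δh_A − Δh_B ≈ 162 mm

A Layer 1: 210 × 1.3 × 3.5×10⁻⁴ = 0.09555 m
A 0.66 × 460 × 2.5×10⁻⁴ = 0.07590 m
A Layer 3: 1700 × 0.23 × 1.8×10⁻⁴ = 0.07038 m
A total: 0.24183 m
B Layer 1: 1.9×10⁻⁴ × 88 × 1.2 = 0.020064 m
B 280 × 0.5 × 1.8×10⁻⁴ = 0.02520 m
B Layer 3: 870 × 0.5 × 0.8×10⁻⁴ = 0.03480 m
B total: 0.080064 m
Difference: 0.24183 − 0.080064 = 0.161766 m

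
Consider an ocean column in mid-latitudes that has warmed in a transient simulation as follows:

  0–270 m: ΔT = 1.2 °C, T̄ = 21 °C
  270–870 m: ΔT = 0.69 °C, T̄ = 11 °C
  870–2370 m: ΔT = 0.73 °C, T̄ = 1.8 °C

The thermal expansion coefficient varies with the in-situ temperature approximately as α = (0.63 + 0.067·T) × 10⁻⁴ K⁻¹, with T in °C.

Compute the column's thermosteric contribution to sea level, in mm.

Layer 1: α = (0.63 + 0.067×21)×10⁻⁴ = 2.037×10⁻⁴ K⁻¹
Layer 2: α = (0.63 + 0.067×11)×10⁻⁴ = 1.367×10⁻⁴ K⁻¹
Layer 3: α = (0.63 + 0.067×1.8)×10⁻⁴ = 0.7506×10⁻⁴ K⁻¹
0–270 m: 2.037×10⁻⁴ × 1.2 × 270 = 0.0659988 m
0.69 × 1.367×10⁻⁴ × 600 = 0.0565938 m
0.73 × 0.7506×10⁻⁴ × 1500 = 0.0821907 m
Δh = 0.0659988 + 0.0565938 + 0.0821907 = 0.2047833 m

200 mm of thermosteric rise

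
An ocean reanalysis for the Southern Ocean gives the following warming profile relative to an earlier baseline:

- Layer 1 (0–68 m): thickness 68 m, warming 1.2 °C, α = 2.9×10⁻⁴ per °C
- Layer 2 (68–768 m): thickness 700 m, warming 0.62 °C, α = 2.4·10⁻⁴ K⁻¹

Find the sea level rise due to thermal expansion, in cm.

about 13 cm

0–68 m: 1.2 × 2.9×10⁻⁴ × 68 = 0.023664 m
Layer 2: 0.62 × 700 × 2.4×10⁻⁴ = 0.10416 m
Δh = 0.023664 + 0.10416 = 0.127824 m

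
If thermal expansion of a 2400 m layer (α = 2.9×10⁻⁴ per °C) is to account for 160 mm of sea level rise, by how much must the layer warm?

about 0.23 K

ΔT = Δh/(αH) = 0.16 / (2.9×10⁻⁴ × 2400) ≈ 0.2299 K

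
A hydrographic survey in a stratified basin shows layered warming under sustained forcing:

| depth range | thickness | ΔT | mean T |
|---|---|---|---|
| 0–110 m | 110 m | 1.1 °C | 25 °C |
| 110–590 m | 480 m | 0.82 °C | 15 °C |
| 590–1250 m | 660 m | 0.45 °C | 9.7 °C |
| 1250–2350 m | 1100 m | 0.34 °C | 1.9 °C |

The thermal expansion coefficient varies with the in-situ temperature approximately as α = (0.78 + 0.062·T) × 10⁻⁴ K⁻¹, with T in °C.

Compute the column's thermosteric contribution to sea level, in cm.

Layer 1: α = (0.78 + 0.062×25)×10⁻⁴ = 2.33×10⁻⁴ K⁻¹
Layer 2: α = (0.78 + 0.062×15)×10⁻⁴ = 1.71×10⁻⁴ K⁻¹
Layer 3: α = (0.78 + 0.062×9.7)×10⁻⁴ = 1.3814×10⁻⁴ K⁻¹
Layer 4: α = (0.78 + 0.062×1.9)×10⁻⁴ = 0.8978×10⁻⁴ K⁻¹
Layer 1: 1.1 × 110 × 2.33×10⁻⁴ = 0.028193 m
110–590 m: 1.71×10⁻⁴ × 0.82 × 480 = 0.0673056 m
590–1250 m: 1.3814×10⁻⁴ × 660 × 0.45 = 0.04102758 m
1250–2350 m: 0.8978×10⁻⁴ × 1100 × 0.34 = 0.03357772 m
Δh = 0.028193 + 0.0673056 + 0.04102758 + 0.03357772 = 0.1701039 m

Δh ≈ 17.0 cm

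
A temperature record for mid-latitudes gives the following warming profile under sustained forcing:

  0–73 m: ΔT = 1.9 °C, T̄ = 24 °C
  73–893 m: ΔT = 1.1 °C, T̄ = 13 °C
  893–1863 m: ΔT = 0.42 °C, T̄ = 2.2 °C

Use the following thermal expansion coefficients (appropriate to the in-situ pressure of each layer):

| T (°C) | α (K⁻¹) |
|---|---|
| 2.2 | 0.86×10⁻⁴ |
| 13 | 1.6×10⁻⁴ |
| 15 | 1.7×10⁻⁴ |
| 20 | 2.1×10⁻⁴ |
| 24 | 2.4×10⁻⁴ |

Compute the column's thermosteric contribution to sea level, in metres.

Layer 1 at 24 °C → α = 2.4×10⁻⁴ K⁻¹
Layer 2 at 13 °C → α = 1.6×10⁻⁴ K⁻¹
Layer 3 at 2.2 °C → α = 0.86×10⁻⁴ K⁻¹
0–73 m: 1.9 × 73 × 2.4×10⁻⁴ = 0.033288 m
1.6×10⁻⁴ × 1.1 × 820 = 0.14432 m
893–1863 m: 0.86×10⁻⁴ × 970 × 0.42 = 0.0350364 m
Δh = 0.033288 + 0.14432 + 0.0350364 = 0.2126444 m

0.213 m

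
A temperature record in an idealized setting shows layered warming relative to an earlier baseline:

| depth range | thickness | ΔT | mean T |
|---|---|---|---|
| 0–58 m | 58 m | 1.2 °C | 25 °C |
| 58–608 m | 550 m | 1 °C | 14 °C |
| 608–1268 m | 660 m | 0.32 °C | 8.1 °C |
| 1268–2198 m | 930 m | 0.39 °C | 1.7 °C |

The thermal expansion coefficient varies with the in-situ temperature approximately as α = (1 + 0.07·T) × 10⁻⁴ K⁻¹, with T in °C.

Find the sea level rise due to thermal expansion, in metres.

0.20 m

Layer 1: α = (1 + 0.07×25)×10⁻⁴ = 2.75×10⁻⁴ K⁻¹
Layer 2: α = (1 + 0.07×14)×10⁻⁴ = 1.98×10⁻⁴ K⁻¹
Layer 3: α = (1 + 0.07×8.1)×10⁻⁴ = 1.567×10⁻⁴ K⁻¹
Layer 4: α = (1 + 0.07×1.7)×10⁻⁴ = 1.119×10⁻⁴ K⁻¹
0–58 m: 2.75×10⁻⁴ × 1.2 × 58 = 0.01914 m
58–608 m: 1.98×10⁻⁴ × 1 × 550 = 0.10890 m
0.32 × 1.567×10⁻⁴ × 660 = 0.03309504 m
Layer 4: 930 × 1.119×10⁻⁴ × 0.39 = 0.04058613 m
Δh = 0.01914 + 0.10890 + 0.03309504 + 0.04058613 = 0.20172117 m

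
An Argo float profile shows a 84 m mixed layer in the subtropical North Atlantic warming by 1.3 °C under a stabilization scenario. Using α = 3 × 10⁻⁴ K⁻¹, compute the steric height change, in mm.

Δh ≈ 33 mm

Δh = αΔT·H = 3×10⁻⁴ × 1.3 × 84 = 0.03276 m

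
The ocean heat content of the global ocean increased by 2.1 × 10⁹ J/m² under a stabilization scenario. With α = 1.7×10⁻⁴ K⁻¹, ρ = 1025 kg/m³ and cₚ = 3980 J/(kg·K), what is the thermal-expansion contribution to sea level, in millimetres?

88 mm

Δh = αQ/(ρcₚ) = 1.7×10⁻⁴ × 2.1×10⁹ / (1025 × 3980) ≈ 0.087511 m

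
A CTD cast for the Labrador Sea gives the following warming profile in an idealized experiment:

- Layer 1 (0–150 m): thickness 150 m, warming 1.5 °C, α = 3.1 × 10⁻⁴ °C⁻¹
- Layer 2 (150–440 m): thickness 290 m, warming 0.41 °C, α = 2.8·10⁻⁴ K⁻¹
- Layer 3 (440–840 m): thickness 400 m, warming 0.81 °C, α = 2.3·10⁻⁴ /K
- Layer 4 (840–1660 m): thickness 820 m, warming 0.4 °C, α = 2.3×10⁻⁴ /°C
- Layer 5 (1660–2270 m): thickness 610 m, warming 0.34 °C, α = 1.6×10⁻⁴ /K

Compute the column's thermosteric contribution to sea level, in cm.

0–150 m: 1.5 × 3.1×10⁻⁴ × 150 = 0.06975 m
150–440 m: 0.41 × 290 × 2.8×10⁻⁴ = 0.033292 m
0.81 × 2.3×10⁻⁴ × 400 = 0.07452 m
0.4 × 820 × 2.3×10⁻⁴ = 0.07544 m
1.6×10⁻⁴ × 0.34 × 610 = 0.033184 m
Δh = 0.06975 + 0.033292 + 0.07452 + 0.07544 + 0.033184 = 0.286186 m

29 cm of thermosteric rise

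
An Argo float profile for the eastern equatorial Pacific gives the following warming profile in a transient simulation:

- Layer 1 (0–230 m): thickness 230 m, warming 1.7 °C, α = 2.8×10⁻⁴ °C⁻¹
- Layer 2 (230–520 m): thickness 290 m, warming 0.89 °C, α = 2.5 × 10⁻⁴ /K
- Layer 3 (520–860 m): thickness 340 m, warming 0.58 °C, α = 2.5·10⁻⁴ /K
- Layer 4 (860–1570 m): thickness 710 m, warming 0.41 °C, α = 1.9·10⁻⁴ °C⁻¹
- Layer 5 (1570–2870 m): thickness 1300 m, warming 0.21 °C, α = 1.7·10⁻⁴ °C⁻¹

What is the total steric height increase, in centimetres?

0–230 m: 2.8×10⁻⁴ × 230 × 1.7 = 0.10948 m
0.89 × 290 × 2.5×10⁻⁴ = 0.064525 m
0.58 × 2.5×10⁻⁴ × 340 = 0.04930 m
Layer 4: 0.41 × 710 × 1.9×10⁻⁴ = 0.055309 m
Layer 5: 0.21 × 1300 × 1.7×10⁻⁴ = 0.04641 m
Δh = 0.10948 + 0.064525 + 0.04930 + 0.055309 + 0.04641 = 0.325024 m ≈ 32.5 cm

32.5 cm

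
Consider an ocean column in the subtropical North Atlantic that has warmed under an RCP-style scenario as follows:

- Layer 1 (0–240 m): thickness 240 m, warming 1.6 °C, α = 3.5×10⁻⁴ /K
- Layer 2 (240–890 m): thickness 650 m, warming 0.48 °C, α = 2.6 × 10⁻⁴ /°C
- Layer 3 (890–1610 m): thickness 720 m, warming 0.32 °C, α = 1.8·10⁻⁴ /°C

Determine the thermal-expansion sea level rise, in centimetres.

Δh = 25.7 cm

3.5×10⁻⁴ × 240 × 1.6 = 0.13440 m
650 × 0.48 × 2.6×10⁻⁴ = 0.08112 m
890–1610 m: 0.32 × 720 × 1.8×10⁻⁴ = 0.041472 m
Δh = 0.13440 + 0.08112 + 0.041472 = 0.256992 m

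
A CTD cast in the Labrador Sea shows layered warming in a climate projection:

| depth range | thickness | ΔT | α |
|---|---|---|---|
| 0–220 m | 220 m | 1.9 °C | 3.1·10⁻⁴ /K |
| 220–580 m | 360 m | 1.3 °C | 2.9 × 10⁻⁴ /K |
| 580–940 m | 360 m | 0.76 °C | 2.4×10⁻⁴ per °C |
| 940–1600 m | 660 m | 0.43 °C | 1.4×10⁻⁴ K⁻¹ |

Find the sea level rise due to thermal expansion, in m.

Δh ≈ 0.371 m

Layer 1: 3.1×10⁻⁴ × 220 × 1.9 = 0.12958 m
220–580 m: 1.3 × 360 × 2.9×10⁻⁴ = 0.13572 m
0.76 × 2.4×10⁻⁴ × 360 = 0.065664 m
940–1600 m: 1.4×10⁻⁴ × 0.43 × 660 = 0.039732 m
Δh = 0.12958 + 0.13572 + 0.065664 + 0.039732 = 0.370696 m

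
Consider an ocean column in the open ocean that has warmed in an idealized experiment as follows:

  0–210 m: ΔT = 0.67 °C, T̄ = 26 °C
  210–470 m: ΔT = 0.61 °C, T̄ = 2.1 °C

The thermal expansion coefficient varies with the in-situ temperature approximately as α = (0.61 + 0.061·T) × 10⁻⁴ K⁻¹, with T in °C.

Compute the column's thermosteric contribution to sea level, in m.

Δh = 0.0426 m

Layer 1: α = (0.61 + 0.061×26)×10⁻⁴ = 2.196×10⁻⁴ K⁻¹
Layer 2: α = (0.61 + 0.061×2.1)×10⁻⁴ = 0.7381×10⁻⁴ K⁻¹
2.196×10⁻⁴ × 0.67 × 210 = 0.03089772 m
210–470 m: 260 × 0.7381×10⁻⁴ × 0.61 = 0.011706266 m
Δh = 0.03089772 + 0.011706266 = 0.042603986 m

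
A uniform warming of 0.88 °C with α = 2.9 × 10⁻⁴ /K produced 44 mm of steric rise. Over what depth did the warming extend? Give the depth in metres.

H = Δh/(αΔT) = 0.044 / (2.9×10⁻⁴ × 0.88) ≈ 172.4 m

172 m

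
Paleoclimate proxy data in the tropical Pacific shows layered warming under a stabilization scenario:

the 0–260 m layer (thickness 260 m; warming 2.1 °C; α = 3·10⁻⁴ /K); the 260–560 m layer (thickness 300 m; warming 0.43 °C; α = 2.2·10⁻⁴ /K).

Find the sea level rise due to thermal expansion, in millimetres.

192 mm

Layer 1: 3×10⁻⁴ × 260 × 2.1 = 0.16380 m
Layer 2: 2.2×10⁻⁴ × 300 × 0.43 = 0.02838 m
Δh = 0.16380 + 0.02838 = 0.19218 m ≈ 192 mm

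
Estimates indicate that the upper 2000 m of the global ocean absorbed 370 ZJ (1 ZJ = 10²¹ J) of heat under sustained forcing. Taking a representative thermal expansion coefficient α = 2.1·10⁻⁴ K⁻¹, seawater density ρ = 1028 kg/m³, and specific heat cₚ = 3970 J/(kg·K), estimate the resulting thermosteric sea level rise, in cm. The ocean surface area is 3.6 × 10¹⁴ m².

5.29 cm of thermosteric rise

Per unit area: Q = 370×10²¹ / (3.6×10¹⁴) ≈ 1.028×10⁹ J/m²
Δh = αQ/(ρcₚ) = 2.1×10⁻⁴ × 1.028×10⁹ / (1028 × 3970) ≈ 0.052897 m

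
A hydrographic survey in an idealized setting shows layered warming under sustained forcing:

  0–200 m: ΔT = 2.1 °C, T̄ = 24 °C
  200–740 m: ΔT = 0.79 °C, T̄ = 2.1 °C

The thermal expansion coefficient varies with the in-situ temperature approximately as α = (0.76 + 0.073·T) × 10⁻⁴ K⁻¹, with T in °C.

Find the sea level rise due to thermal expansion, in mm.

Layer 1: α = (0.76 + 0.073×24)×10⁻⁴ = 2.512×10⁻⁴ K⁻¹
Layer 2: α = (0.76 + 0.073×2.1)×10⁻⁴ = 0.9133×10⁻⁴ K⁻¹
2.1 × 2.512×10⁻⁴ × 200 = 0.105504 m
200–740 m: 0.79 × 0.9133×10⁻⁴ × 540 = 0.038961378 m
Δh = 0.105504 + 0.038961378 = 0.144465378 m ≈ 144 mm

144 mm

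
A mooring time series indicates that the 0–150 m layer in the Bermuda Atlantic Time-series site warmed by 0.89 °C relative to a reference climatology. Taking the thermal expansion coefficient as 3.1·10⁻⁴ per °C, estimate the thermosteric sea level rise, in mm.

41.4 mm of thermosteric rise

Δh = αΔT·H = 3.1×10⁻⁴ × 0.89 × 150 = 0.041385 m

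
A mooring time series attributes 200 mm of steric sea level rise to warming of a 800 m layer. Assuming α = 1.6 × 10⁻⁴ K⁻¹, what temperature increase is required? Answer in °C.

1.6 °C

ΔT = Δh/(αH) = 0.2 / (1.6×10⁻⁴ × 800) ≈ 1.563 °C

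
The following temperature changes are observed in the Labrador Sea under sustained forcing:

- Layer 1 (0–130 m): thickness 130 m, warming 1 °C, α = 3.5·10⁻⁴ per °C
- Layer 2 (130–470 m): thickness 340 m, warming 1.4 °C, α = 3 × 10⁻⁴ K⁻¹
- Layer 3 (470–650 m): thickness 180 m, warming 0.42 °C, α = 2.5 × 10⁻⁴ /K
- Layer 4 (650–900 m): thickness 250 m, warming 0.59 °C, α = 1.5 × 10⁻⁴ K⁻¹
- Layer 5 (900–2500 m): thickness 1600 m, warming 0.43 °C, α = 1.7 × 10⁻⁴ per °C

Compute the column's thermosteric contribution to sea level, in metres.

0–130 m: 1 × 130 × 3.5×10⁻⁴ = 0.04550 m
130–470 m: 3×10⁻⁴ × 1.4 × 340 = 0.14280 m
470–650 m: 2.5×10⁻⁴ × 180 × 0.42 = 0.01890 m
650–900 m: 0.59 × 1.5×10⁻⁴ × 250 = 0.022125 m
1600 × 0.43 × 1.7×10⁻⁴ = 0.11696 m
Δh = 0.04550 + 0.14280 + 0.01890 + 0.022125 + 0.11696 = 0.346285 m ≈ 0.346 m

Δh = 0.346 m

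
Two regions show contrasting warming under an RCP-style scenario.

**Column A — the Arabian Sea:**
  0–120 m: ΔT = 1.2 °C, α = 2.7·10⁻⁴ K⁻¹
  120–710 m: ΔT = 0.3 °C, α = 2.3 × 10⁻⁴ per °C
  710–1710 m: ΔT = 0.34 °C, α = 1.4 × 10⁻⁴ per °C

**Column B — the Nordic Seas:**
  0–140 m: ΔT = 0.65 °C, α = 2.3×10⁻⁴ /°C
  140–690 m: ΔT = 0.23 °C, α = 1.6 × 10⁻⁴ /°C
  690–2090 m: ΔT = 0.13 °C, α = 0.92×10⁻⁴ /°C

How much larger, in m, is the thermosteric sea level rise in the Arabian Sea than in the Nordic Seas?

Δh_A − Δh_B ≈ 0.0693 m

A 120 × 1.2 × 2.7×10⁻⁴ = 0.03888 m
A 120–710 m: 0.3 × 590 × 2.3×10⁻⁴ = 0.04071 m
A Layer 3: 0.34 × 1.4×10⁻⁴ × 1000 = 0.04760 m
A total: 0.12719 m
B 2.3×10⁻⁴ × 0.65 × 140 = 0.02093 m
B 140–690 m: 550 × 1.6×10⁻⁴ × 0.23 = 0.02024 m
B 690–2090 m: 0.13 × 0.92×10⁻⁴ × 1400 = 0.016744 m
B total: 0.057914 m
Difference: 0.12719 − 0.057914 = 0.069276 m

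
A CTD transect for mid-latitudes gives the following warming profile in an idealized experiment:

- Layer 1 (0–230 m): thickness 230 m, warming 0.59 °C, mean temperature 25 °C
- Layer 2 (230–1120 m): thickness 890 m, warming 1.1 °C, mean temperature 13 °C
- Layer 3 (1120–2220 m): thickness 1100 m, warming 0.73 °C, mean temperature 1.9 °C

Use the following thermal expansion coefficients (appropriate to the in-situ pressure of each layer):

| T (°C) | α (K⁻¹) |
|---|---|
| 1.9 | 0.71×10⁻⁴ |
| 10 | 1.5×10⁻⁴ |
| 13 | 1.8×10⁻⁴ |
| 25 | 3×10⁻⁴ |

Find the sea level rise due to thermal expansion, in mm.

Δh ≈ 274 mm

Layer 1 at 25 °C → α = 3×10⁻⁴ K⁻¹
Layer 2 at 13 °C → α = 1.8×10⁻⁴ K⁻¹
Layer 3 at 1.9 °C → α = 0.71×10⁻⁴ K⁻¹
0–230 m: 0.59 × 3×10⁻⁴ × 230 = 0.04071 m
1.8×10⁻⁴ × 890 × 1.1 = 0.17622 m
0.71×10⁻⁴ × 1100 × 0.73 = 0.057013 m
Δh = 0.04071 + 0.17622 + 0.057013 = 0.273943 m ≈ 274 mm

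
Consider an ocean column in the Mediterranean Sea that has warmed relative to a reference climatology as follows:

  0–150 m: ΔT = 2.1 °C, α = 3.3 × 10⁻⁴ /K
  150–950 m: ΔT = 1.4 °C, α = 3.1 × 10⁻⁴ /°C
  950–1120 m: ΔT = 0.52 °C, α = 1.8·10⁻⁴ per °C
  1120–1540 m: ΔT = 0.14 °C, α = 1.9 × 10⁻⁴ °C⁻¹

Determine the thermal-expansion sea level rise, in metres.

Δh = 0.48 m

0–150 m: 2.1 × 3.3×10⁻⁴ × 150 = 0.10395 m
3.1×10⁻⁴ × 800 × 1.4 = 0.34720 m
0.52 × 1.8×10⁻⁴ × 170 = 0.015912 m
Layer 4: 1.9×10⁻⁴ × 0.14 × 420 = 0.011172 m
Δh = 0.10395 + 0.34720 + 0.015912 + 0.011172 = 0.478234 m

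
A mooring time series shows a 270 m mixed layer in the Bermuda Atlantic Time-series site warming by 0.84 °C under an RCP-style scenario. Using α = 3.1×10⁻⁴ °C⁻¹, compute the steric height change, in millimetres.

Δh = αΔT·H = 3.1×10⁻⁴ × 0.84 × 270 = 0.070308 m

Δh ≈ 70.3 mm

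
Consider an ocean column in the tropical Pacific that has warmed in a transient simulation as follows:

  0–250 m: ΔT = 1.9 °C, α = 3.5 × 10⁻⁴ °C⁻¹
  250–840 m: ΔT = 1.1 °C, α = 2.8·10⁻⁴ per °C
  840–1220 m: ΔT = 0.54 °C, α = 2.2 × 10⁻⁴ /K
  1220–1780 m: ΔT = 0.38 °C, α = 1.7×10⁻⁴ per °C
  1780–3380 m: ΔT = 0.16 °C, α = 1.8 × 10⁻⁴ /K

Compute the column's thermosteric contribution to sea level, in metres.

250 × 3.5×10⁻⁴ × 1.9 = 0.16625 m
250–840 m: 2.8×10⁻⁴ × 590 × 1.1 = 0.18172 m
Layer 3: 2.2×10⁻⁴ × 0.54 × 380 = 0.045144 m
Layer 4: 1.7×10⁻⁴ × 0.38 × 560 = 0.036176 m
Layer 5: 1.8×10⁻⁴ × 0.16 × 1600 = 0.04608 m
Δh = 0.16625 + 0.18172 + 0.045144 + 0.036176 + 0.04608 = 0.47537 m ≈ 0.475 m

0.475 m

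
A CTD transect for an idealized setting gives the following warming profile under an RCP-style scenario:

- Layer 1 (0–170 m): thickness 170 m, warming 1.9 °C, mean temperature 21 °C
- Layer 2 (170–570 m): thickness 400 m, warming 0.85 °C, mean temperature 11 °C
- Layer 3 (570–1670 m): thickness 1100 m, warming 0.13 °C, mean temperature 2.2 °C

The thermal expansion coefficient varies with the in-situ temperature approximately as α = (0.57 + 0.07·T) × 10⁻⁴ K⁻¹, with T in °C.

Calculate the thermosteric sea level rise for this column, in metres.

about 0.122 m

Layer 1: α = (0.57 + 0.07×21)×10⁻⁴ = 2.04×10⁻⁴ K⁻¹
Layer 2: α = (0.57 + 0.07×11)×10⁻⁴ = 1.34×10⁻⁴ K⁻¹
Layer 3: α = (0.57 + 0.07×2.2)×10⁻⁴ = 0.724×10⁻⁴ K⁻¹
1.9 × 170 × 2.04×10⁻⁴ = 0.065892 m
170–570 m: 1.34×10⁻⁴ × 0.85 × 400 = 0.04556 m
1100 × 0.13 × 0.724×10⁻⁴ = 0.0103532 m
Δh = 0.065892 + 0.04556 + 0.0103532 = 0.1218052 m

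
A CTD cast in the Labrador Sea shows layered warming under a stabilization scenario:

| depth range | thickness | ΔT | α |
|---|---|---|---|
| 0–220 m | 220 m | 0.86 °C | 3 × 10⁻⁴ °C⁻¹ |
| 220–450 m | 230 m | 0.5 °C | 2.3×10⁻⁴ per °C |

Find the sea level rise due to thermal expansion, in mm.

0.86 × 3×10⁻⁴ × 220 = 0.05676 m
2.3×10⁻⁴ × 0.5 × 230 = 0.02645 m
Δh = 0.05676 + 0.02645 = 0.08321 m ≈ 83 mm

83 mm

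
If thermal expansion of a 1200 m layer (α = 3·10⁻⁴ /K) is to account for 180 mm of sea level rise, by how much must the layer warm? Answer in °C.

ΔT = Δh/(αH) = 0.18 / (3×10⁻⁴ × 1200) = 0.5000 °C

ΔT ≈ 0.50 °C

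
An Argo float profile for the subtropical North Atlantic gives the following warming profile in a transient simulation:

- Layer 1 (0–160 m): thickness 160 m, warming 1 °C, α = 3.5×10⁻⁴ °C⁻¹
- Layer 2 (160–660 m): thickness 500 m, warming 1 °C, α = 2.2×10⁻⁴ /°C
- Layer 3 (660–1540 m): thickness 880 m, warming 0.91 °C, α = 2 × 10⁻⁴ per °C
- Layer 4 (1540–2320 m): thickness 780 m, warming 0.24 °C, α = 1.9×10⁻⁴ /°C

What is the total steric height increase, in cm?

Δh = 36.2 cm

0–160 m: 1 × 3.5×10⁻⁴ × 160 = 0.05600 m
1 × 500 × 2.2×10⁻⁴ = 0.11000 m
0.91 × 2×10⁻⁴ × 880 = 0.16016 m
1540–2320 m: 1.9×10⁻⁴ × 0.24 × 780 = 0.035568 m
Δh = 0.05600 + 0.11000 + 0.16016 + 0.035568 = 0.361728 m ≈ 36.2 cm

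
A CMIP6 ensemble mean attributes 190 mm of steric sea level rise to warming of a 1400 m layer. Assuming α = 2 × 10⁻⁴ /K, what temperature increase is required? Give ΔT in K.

0.679 K

ΔT = Δh/(αH) = 0.19 / (2×10⁻⁴ × 1400) ≈ 0.6786 K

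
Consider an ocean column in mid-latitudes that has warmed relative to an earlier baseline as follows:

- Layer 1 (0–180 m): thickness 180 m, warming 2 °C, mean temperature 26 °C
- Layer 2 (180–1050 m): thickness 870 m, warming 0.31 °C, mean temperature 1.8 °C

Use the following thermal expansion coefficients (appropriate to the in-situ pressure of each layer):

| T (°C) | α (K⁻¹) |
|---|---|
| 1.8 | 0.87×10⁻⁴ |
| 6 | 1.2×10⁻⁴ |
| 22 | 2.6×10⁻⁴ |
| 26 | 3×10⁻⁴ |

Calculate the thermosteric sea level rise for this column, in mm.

131 mm of thermosteric rise

Layer 1 at 26 °C → α = 3×10⁻⁴ K⁻¹
Layer 2 at 1.8 °C → α = 0.87×10⁻⁴ K⁻¹
0–180 m: 180 × 3×10⁻⁴ × 2 = 0.10800 m
Layer 2: 0.31 × 870 × 0.87×10⁻⁴ = 0.0234639 m
Δh = 0.10800 + 0.0234639 = 0.1314639 m ≈ 131 mm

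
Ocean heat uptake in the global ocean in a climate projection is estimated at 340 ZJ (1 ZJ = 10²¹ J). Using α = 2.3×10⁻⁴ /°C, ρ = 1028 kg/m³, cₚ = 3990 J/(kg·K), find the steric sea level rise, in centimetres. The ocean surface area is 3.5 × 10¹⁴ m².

Per unit area: Q = 340×10²¹ / (3.5×10¹⁴) ≈ 9.714×10⁸ J/m²
Δh = αQ/(ρcₚ) = 2.3×10⁻⁴ × 9.714×10⁸ / (1028 × 3990) ≈ 0.05447 m

Δh ≈ 5.4 cm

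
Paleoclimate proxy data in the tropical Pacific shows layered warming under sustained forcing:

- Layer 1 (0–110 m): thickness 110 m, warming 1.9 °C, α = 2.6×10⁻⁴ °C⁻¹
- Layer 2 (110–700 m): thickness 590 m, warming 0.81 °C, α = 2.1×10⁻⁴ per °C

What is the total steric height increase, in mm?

2.6×10⁻⁴ × 1.9 × 110 = 0.05434 m
590 × 0.81 × 2.1×10⁻⁴ = 0.100359 m
Δh = 0.05434 + 0.100359 = 0.154699 m ≈ 155 mm

155 mm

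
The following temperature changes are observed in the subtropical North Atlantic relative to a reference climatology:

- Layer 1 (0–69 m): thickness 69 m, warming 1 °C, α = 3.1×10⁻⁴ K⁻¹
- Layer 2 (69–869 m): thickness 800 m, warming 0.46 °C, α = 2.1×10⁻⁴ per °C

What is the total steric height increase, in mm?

Layer 1: 69 × 3.1×10⁻⁴ × 1 = 0.02139 m
Layer 2: 800 × 0.46 × 2.1×10⁻⁴ = 0.07728 m
Δh = 0.02139 + 0.07728 = 0.09867 m ≈ 99 mm

99 mm of thermosteric rise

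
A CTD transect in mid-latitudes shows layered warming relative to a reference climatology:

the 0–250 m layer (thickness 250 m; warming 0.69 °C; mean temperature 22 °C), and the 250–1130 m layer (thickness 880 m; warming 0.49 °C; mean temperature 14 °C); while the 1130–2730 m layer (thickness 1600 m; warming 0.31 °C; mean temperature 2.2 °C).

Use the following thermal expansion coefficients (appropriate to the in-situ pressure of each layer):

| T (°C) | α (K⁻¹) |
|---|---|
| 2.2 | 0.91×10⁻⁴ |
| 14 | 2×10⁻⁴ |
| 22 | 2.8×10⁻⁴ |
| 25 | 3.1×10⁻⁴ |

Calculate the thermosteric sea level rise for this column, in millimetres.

180 mm

Layer 1 at 22 °C → α = 2.8×10⁻⁴ K⁻¹
Layer 2 at 14 °C → α = 2×10⁻⁴ K⁻¹
Layer 3 at 2.2 °C → α = 0.91×10⁻⁴ K⁻¹
Layer 1: 2.8×10⁻⁴ × 0.69 × 250 = 0.04830 m
Layer 2: 0.49 × 2×10⁻⁴ × 880 = 0.08624 m
0.31 × 1600 × 0.91×10⁻⁴ = 0.045136 m
Δh = 0.04830 + 0.08624 + 0.045136 = 0.179676 m ≈ 180 mm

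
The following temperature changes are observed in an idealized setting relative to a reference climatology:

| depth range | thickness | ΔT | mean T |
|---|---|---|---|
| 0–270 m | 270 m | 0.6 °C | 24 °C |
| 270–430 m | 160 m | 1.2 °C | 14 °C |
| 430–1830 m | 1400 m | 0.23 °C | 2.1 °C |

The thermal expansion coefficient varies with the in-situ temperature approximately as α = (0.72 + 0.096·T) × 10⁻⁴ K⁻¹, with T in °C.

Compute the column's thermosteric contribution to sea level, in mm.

Layer 1: α = (0.72 + 0.096×24)×10⁻⁴ = 3.024×10⁻⁴ K⁻¹
Layer 2: α = (0.72 + 0.096×14)×10⁻⁴ = 2.064×10⁻⁴ K⁻¹
Layer 3: α = (0.72 + 0.096×2.1)×10⁻⁴ = 0.9216×10⁻⁴ K⁻¹
270 × 0.6 × 3.024×10⁻⁴ = 0.0489888 m
270–430 m: 1.2 × 2.064×10⁻⁴ × 160 = 0.0396288 m
430–1830 m: 0.23 × 1400 × 0.9216×10⁻⁴ = 0.02967552 m
Δh = 0.0489888 + 0.0396288 + 0.02967552 = 0.11829312 m

about 118 mm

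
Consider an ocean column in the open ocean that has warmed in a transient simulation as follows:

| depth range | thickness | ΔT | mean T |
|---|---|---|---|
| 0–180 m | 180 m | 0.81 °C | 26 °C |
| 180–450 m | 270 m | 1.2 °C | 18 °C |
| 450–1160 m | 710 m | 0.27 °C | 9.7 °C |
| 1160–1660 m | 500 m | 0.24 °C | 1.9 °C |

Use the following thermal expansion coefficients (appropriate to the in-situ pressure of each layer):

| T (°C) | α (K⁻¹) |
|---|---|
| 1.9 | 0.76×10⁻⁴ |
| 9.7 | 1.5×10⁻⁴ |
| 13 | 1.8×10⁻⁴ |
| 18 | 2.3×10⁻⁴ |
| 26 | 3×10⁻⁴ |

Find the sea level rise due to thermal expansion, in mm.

Layer 1 at 26 °C → α = 3×10⁻⁴ K⁻¹
Layer 2 at 18 °C → α = 2.3×10⁻⁴ K⁻¹
Layer 3 at 9.7 °C → α = 1.5×10⁻⁴ K⁻¹
Layer 4 at 1.9 °C → α = 0.76×10⁻⁴ K⁻¹
0–180 m: 180 × 3×10⁻⁴ × 0.81 = 0.04374 m
2.3×10⁻⁴ × 1.2 × 270 = 0.07452 m
1.5×10⁻⁴ × 0.27 × 710 = 0.028755 m
1160–1660 m: 0.76×10⁻⁴ × 0.24 × 500 = 0.00912 m
Δh = 0.04374 + 0.07452 + 0.028755 + 0.00912 = 0.156135 m ≈ 156 mm

156 mm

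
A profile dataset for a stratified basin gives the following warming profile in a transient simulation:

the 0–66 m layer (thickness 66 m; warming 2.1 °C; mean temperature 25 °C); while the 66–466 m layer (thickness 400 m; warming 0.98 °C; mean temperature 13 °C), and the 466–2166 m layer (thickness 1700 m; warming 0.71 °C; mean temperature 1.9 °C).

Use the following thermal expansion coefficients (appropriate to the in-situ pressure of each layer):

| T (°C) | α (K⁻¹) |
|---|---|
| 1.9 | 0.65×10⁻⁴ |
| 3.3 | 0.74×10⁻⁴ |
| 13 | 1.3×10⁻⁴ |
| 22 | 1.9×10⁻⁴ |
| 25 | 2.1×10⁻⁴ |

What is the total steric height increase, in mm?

Δh = 160 mm

Layer 1 at 25 °C → α = 2.1×10⁻⁴ K⁻¹
Layer 2 at 13 °C → α = 1.3×10⁻⁴ K⁻¹
Layer 3 at 1.9 °C → α = 0.65×10⁻⁴ K⁻¹
Layer 1: 2.1 × 2.1×10⁻⁴ × 66 = 0.029106 m
0.98 × 400 × 1.3×10⁻⁴ = 0.05096 m
Layer 3: 0.71 × 1700 × 0.65×10⁻⁴ = 0.078455 m
Δh = 0.029106 + 0.05096 + 0.078455 = 0.158521 m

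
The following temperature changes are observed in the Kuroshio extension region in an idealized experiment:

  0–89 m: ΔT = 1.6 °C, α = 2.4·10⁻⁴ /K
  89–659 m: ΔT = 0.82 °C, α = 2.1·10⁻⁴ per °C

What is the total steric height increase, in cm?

13.2 cm

2.4×10⁻⁴ × 1.6 × 89 = 0.034176 m
Layer 2: 570 × 0.82 × 2.1×10⁻⁴ = 0.098154 m
Δh = 0.034176 + 0.098154 = 0.13233 m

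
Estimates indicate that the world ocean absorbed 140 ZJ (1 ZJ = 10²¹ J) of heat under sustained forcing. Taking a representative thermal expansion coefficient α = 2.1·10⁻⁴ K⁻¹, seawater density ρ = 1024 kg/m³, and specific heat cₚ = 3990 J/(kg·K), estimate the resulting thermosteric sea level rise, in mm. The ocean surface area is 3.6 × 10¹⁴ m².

about 20 mm

Per unit area: Q = 140×10²¹ / (3.6×10¹⁴) ≈ 3.889×10⁸ J/m²
Δh = αQ/(ρcₚ) = 2.1×10⁻⁴ × 3.889×10⁸ / (1024 × 3990) ≈ 0.019989 m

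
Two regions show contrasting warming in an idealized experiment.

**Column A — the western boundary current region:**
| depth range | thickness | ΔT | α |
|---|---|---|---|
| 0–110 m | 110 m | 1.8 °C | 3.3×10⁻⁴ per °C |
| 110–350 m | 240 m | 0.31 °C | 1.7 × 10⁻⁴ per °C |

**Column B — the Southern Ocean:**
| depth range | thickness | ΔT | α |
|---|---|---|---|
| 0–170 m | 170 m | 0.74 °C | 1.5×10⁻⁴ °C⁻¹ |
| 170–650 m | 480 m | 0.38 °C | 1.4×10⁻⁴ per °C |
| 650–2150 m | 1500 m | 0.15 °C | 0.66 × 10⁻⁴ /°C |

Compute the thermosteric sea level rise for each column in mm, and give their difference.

A 0–110 m: 3.3×10⁻⁴ × 1.8 × 110 = 0.06534 m
A 240 × 1.7×10⁻⁴ × 0.31 = 0.012648 m
A total: 0.077988 m
B 1.5×10⁻⁴ × 0.74 × 170 = 0.01887 m
B 170–650 m: 0.38 × 1.4×10⁻⁴ × 480 = 0.025536 m
B 650–2150 m: 0.66×10⁻⁴ × 0.15 × 1500 = 0.01485 m
B total: 0.059256 m
Difference: 0.077988 − 0.059256 = 0.018732 m

Δh_A ≈ 78 mm, Δh_B ≈ 59 mm; difference ≈ 19 mm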